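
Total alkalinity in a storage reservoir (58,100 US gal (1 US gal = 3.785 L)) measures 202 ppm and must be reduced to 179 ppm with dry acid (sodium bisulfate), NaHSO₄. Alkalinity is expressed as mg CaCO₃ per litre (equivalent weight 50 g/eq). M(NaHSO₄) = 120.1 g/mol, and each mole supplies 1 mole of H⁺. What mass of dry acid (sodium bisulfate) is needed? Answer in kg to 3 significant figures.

Volume: 58,100 US gal × 3.785 L/gal = 219,908 L.
Alkalinity to neutralize: (202 − 179) = 23 mg/L as CaCO₃ × 219,908 L = 5058 g as CaCO₃.
Equivalents of H⁺ required: 5058 ÷ 50 g/eq = 101.2 eq = 101.2 mol NaHSO₄.
Mass of NaHSO₄: 101.2 × 120.1 = 12,150 g.

12.1 kg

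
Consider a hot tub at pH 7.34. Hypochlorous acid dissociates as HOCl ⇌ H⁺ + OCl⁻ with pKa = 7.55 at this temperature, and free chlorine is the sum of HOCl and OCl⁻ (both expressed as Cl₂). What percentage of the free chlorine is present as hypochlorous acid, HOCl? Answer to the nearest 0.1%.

[OCl⁻]/[HOCl] = 10^(pH − pKa) = 10^(7.34 − 7.55) = 10^-0.21 = 0.6166.
Fraction as HOCl = 1 / (1 + 0.6166) = 0.6186.

61.9%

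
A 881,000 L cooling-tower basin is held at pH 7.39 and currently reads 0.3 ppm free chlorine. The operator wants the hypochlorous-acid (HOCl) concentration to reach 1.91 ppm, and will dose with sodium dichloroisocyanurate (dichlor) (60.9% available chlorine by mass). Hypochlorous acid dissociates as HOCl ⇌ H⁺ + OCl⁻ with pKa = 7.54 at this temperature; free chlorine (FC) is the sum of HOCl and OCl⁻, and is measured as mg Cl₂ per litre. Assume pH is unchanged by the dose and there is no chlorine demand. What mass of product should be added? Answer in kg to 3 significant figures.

4.29 kg

[OCl⁻]/[HOCl] = 10^(pH − pKa) = 10^(7.39 − 7.54) = 0.7079; fraction as HOCl = 1/(1 + 0.7079) = 0.5855.
Free chlorine required for 1.91 ppm HOCl: 1.91 / 0.5855 = 3.262 ppm.
FC to add: 3.262 − 0.3 = 2.962 mg/L as Cl₂.
Cl₂ equivalent: 2.962 mg/L × 881,000 L = 2610 g.
Product at 60.9% available Cl: 2610 / 0.609 = 4285 g.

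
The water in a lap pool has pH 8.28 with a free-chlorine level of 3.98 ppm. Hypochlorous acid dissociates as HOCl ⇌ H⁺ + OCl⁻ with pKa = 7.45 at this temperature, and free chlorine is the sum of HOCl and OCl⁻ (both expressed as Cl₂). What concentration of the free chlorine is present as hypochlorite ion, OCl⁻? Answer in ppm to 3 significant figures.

3.47 ppm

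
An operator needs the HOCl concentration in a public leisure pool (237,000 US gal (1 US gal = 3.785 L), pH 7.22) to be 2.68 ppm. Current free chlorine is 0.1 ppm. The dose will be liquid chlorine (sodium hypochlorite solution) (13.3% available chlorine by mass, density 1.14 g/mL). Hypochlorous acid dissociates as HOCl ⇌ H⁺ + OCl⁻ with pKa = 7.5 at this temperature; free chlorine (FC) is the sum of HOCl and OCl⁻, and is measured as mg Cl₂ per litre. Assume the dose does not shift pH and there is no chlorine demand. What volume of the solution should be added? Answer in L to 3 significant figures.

23.6 L

Volume: 237,000 US gal × 3.785 L/gal = 897,045 L.
[OCl⁻]/[HOCl] = 10^(pH − pKa) = 10^(7.22 − 7.5) = 0.5248; fraction as HOCl = 1/(1 + 0.5248) = 0.6558.
Free chlorine required for 2.68 ppm HOCl: 2.68 / 0.6558 = 4.086 ppm.
FC to add: 4.086 − 0.1 = 3.986 mg/L as Cl₂.
Cl₂ equivalent: 3.986 mg/L × 897,045 L = 3576 g.
Product at 13.3% available Cl: 3576 / 0.133 = 26,890 g.
Volume: 26,890 g ÷ 1.14 g/mL = 23,590 mL.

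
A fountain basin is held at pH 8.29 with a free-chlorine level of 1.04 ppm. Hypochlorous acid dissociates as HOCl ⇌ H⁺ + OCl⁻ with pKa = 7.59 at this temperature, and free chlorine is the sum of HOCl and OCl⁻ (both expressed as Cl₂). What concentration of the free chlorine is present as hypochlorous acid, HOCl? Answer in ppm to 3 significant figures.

[OCl⁻]/[HOCl] = 10^(pH − pKa) = 10^(8.29 − 7.59) = 10^0.70 = 5.012.
Fraction as HOCl = 1 / (1 + 5.012) = 0.1663.
HOCl = 0.1663 × 1.04 ppm = 0.173 ppm.

0.173 ppm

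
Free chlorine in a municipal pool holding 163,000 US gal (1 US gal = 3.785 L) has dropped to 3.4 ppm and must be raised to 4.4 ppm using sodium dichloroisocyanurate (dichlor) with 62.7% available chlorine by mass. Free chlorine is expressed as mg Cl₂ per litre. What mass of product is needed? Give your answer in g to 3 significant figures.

Volume: 163,000 US gal × 3.785 L/gal = 616,955 L.
Chlorine deficit: 4.4 − 3.4 = 1 ppm = 1 mg/L as Cl₂.
Cl₂ equivalent needed: 1 mg/L × 616,955 L = 617,000 mg = 617 g.
Product at 62.7% available chlorine: 617 / 0.627 = 984 g.

984 g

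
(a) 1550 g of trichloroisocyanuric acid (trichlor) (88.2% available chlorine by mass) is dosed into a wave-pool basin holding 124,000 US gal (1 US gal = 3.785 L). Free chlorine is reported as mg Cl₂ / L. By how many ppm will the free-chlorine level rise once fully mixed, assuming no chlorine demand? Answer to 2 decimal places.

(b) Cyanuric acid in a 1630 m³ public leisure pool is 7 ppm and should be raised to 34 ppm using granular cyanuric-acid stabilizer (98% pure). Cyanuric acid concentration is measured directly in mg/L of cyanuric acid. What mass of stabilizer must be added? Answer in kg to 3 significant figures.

(a) 2.91 ppm; (b) 44.9 kg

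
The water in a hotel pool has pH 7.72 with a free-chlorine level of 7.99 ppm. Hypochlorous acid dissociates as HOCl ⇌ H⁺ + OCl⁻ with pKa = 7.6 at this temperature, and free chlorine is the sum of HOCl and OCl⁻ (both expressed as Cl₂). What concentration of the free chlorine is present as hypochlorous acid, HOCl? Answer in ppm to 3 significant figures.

3.45 ppm

[OCl⁻]/[HOCl] = 10^(pH − pKa) = 10^(7.72 − 7.6) = 10^0.12 = 1.318.
Fraction as HOCl = 1 / (1 + 1.318) = 0.4314.
HOCl = 0.4314 × 7.99 ppm = 3.447 ppm.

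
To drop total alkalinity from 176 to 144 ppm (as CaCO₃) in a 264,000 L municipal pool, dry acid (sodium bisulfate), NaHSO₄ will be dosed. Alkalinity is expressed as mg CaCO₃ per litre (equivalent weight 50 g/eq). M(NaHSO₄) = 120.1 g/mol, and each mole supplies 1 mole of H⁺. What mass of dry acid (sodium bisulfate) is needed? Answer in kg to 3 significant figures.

Alkalinity to neutralize: (176 − 144) = 32 mg/L as CaCO₃ × 264,000 L = 8448 g as CaCO₃.
Equivalents of H⁺ required: 8448 ÷ 50 g/eq = 169 eq = 169 mol NaHSO₄.
Mass of NaHSO₄: 169 × 120.1 = 20,290 g.

20.3 kg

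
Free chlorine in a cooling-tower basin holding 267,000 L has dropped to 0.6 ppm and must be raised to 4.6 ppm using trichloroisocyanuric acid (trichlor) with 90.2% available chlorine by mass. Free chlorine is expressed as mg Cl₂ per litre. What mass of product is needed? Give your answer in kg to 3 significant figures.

1.18 kg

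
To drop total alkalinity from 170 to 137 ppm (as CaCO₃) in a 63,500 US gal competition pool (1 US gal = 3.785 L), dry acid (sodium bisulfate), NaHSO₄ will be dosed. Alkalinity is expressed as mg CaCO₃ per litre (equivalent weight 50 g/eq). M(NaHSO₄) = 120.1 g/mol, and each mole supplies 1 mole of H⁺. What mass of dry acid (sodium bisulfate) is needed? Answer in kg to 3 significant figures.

19.1 kg

Volume: 63,500 US gal × 3.785 L/gal = 240,348 L.
Alkalinity to neutralize: (170 − 137) = 33 mg/L as CaCO₃ × 240,348 L = 7931 g as CaCO₃.
Equivalents of H⁺ required: 7931 ÷ 50 g/eq = 158.6 eq = 158.6 mol NaHSO₄.
Mass of NaHSO₄: 158.6 × 120.1 = 19,050 g.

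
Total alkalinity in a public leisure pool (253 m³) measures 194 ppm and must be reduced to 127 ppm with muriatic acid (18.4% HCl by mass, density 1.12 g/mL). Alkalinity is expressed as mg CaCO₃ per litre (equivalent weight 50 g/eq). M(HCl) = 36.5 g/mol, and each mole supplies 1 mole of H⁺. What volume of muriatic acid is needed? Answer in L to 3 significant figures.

60.0 L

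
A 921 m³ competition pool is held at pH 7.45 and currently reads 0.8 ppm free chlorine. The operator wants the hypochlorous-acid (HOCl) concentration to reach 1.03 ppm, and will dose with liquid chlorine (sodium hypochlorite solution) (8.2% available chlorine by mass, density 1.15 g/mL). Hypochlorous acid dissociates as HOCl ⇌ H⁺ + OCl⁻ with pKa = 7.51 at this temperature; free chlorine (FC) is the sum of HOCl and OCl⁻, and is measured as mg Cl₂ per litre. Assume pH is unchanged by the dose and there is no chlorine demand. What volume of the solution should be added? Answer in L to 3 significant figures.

11.0 L

Volume: 921 m³ = 921,000 L.
[OCl⁻]/[HOCl] = 10^(pH − pKa) = 10^(7.45 − 7.51) = 0.871; fraction as HOCl = 1/(1 + 0.871) = 0.5345.
Free chlorine required for 1.03 ppm HOCl: 1.03 / 0.5345 = 1.927 ppm.
FC to add: 1.927 − 0.8 = 1.127 mg/L as Cl₂.
Cl₂ equivalent: 1.127 mg/L × 921,000 L = 1038 g.
Product at 8.2% available Cl: 1038 / 0.082 = 12,660 g.
Volume: 12,660 g ÷ 1.15 g/mL = 11,010 mL.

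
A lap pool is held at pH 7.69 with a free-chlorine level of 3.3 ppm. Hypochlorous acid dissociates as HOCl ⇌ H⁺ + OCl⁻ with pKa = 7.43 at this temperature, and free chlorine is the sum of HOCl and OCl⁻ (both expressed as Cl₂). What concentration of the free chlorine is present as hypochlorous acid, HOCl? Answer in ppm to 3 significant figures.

[OCl⁻]/[HOCl] = 10^(pH − pKa) = 10^(7.69 − 7.43) = 10^0.26 = 1.82.
Fraction as HOCl = 1 / (1 + 1.82) = 0.3546.
HOCl = 0.3546 × 3.3 ppm = 1.17 ppm.

1.17 ppm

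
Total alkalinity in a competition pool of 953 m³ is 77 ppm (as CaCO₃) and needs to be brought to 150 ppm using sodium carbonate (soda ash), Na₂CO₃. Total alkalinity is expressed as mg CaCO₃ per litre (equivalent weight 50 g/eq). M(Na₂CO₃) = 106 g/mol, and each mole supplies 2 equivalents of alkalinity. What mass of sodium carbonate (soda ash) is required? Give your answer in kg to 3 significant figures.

73.7 kg

Volume: 953 m³ = 953,000 L.
Alkalinity to add: (150 − 77) = 73 mg/L as CaCO₃ × 953,000 L = 69,570 g as CaCO₃.
Equivalents: 69,570 g ÷ 50 g/eq = 1391 eq.
Each mole of Na₂CO₃ supplies 2 eq, so 1391 / 2 = 695.7 mol.
Mass: 695.7 mol × 106 g/mol = 73,740 g.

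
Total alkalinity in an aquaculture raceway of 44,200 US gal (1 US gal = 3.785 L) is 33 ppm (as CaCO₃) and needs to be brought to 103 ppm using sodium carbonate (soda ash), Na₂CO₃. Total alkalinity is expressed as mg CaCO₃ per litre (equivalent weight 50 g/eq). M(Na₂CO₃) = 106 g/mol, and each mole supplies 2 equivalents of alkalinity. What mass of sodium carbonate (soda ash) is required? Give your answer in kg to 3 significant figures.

Volume: 44,200 US gal × 3.785 L/gal = 167,297 L.
Alkalinity to add: (103 − 33) = 70 mg/L as CaCO₃ × 167,297 L = 11,710 g as CaCO₃.
Equivalents: 11,710 g ÷ 50 g/eq = 234.2 eq.
Each mole of Na₂CO₃ supplies 2 eq, so 234.2 / 2 = 117.1 mol.
Mass: 117.1 mol × 106 g/mol = 12,410 g.

12.4 kg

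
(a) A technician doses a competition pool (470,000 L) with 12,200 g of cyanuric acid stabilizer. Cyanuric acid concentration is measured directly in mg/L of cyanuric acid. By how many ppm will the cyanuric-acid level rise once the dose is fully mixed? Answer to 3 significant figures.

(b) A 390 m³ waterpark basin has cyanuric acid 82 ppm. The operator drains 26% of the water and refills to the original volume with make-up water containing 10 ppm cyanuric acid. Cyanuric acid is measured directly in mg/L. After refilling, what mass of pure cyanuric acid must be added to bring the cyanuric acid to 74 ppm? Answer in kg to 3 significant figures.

(a) Rise: 12,200 g / 470,000 L × 1000 = 25.96 mg/L.

(b) Volume: 390 m³ = 390,000 L.
(b) After draining 26% and refilling: 82 × 0.74 + 10 × 0.26 = 63.28 ppm.
(b) Deficit to target: 74 − 63.28 = 10.72 mg/L.
(b) Mass: 10.72 mg/L × 390,000 L = 4181 g cyanuric acid.

(a) 26.0 ppm; (b) 4.18 kg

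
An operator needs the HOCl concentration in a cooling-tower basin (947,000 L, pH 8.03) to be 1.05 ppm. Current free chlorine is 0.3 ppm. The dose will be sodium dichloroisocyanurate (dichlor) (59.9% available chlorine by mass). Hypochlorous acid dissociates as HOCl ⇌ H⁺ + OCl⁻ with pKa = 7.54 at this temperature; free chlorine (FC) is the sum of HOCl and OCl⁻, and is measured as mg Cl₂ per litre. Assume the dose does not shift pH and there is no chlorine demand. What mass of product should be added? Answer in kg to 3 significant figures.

[OCl⁻]/[HOCl] = 10^(pH − pKa) = 10^(8.03 − 7.54) = 3.09; fraction as HOCl = 1/(1 + 3.09) = 0.2445.
Free chlorine required for 1.05 ppm HOCl: 1.05 / 0.2445 = 4.295 ppm.
FC to add: 4.295 − 0.3 = 3.995 mg/L as Cl₂.
Cl₂ equivalent: 3.995 mg/L × 947,000 L = 3783 g.
Product at 59.9% available Cl: 3783 / 0.599 = 6316 g.

6.32 kg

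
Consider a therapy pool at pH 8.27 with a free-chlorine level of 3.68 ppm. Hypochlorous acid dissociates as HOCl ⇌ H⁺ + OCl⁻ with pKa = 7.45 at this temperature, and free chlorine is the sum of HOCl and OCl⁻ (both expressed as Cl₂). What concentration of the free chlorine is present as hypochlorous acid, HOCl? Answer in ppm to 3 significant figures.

[OCl⁻]/[HOCl] = 10^(pH − pKa) = 10^(8.27 − 7.45) = 10^0.82 = 6.607.
Fraction as HOCl = 1 / (1 + 6.607) = 0.1315.
HOCl = 0.1315 × 3.68 ppm = 0.4838 ppm.

0.484 ppm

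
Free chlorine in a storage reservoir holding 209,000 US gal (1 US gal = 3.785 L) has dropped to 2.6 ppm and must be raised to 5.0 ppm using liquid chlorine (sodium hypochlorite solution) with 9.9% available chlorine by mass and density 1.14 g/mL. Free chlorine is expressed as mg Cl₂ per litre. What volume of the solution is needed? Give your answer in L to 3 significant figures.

Volume: 209,000 US gal × 3.785 L/gal = 791,065 L.
Chlorine deficit: 5.0 − 2.6 = 2.4 ppm = 2.4 mg/L as Cl₂.
Cl₂ equivalent needed: 2.4 mg/L × 791,065 L = 1,899,000 mg = 1899 g.
Product at 9.9% available chlorine: 1899 / 0.099 = 19,180 g.
Volume at density 1.14 g/mL: 19,180 g ÷ 1.14 g/mL = 16,820 mL.

16.8 L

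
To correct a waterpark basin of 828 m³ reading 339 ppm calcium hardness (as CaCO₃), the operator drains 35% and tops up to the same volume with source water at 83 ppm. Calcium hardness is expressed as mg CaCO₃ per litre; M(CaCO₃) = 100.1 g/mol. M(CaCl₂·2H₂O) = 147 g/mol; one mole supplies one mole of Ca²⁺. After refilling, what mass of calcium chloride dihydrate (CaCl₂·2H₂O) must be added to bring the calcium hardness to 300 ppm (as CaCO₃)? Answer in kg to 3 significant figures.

Volume: 828 m³ = 828,000 L.
After draining 35% and refilling: 339 × 0.65 + 83 × 0.35 = 249.4 ppm.
Deficit to target: 300 − 249.4 = 50.6 mg/L.
As CaCO₃: 50.6 mg/L × 828,000 L = 41,900 g; ÷ 100.1 = 418.5 mol Ca²⁺.
Mass: 418.5 × 147 = 61,530 g.

61.5 kg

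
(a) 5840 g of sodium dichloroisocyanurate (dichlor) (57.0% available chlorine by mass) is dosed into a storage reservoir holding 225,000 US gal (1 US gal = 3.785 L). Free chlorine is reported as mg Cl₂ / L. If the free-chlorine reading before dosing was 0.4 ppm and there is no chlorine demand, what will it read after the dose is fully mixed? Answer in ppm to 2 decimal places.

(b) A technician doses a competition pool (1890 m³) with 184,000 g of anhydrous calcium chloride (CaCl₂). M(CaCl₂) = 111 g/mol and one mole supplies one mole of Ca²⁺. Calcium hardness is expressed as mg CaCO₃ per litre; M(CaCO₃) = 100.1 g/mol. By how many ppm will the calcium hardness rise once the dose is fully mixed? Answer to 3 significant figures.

(a) 4.31 ppm; (b) 87.8 ppm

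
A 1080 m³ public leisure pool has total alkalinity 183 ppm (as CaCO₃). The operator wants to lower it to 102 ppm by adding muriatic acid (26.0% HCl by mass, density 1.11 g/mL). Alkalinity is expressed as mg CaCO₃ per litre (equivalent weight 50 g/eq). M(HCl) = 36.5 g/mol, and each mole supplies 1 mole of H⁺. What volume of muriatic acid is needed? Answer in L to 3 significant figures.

Volume: 1080 m³ = 1,080,000 L.
Alkalinity to neutralize: (183 − 102) = 81 mg/L as CaCO₃ × 1,080,000 L = 87,480 g as CaCO₃.
Equivalents of H⁺ required: 87,480 ÷ 50 g/eq = 1750 eq = 1750 mol HCl.
Mass of HCl: 1750 × 36.5 = 63,860 g.
Mass of 26.0% solution: 63,860 / 0.26 = 245,600 g.
Volume: 245,600 g ÷ 1.11 g/mL = 221,300 mL.

221 L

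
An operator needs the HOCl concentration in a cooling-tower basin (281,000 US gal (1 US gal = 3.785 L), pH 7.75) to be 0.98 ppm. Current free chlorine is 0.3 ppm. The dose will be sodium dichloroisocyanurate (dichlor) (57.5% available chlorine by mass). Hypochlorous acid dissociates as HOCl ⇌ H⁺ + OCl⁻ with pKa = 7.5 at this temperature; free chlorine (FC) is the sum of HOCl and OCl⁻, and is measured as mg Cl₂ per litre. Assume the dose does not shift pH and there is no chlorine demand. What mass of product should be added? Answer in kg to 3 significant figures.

Volume: 281,000 US gal × 3.785 L/gal = 1,063,585 L.
[OCl⁻]/[HOCl] = 10^(pH − pKa) = 10^(7.75 − 7.5) = 1.778; fraction as HOCl = 1/(1 + 1.778) = 0.3599.
Free chlorine required for 0.98 ppm HOCl: 0.98 / 0.3599 = 2.723 ppm.
FC to add: 2.723 − 0.3 = 2.423 mg/L as Cl₂.
Cl₂ equivalent: 2.423 mg/L × 1,063,585 L = 2577 g.
Product at 57.5% available Cl: 2577 / 0.575 = 4481 g.

4.48 kg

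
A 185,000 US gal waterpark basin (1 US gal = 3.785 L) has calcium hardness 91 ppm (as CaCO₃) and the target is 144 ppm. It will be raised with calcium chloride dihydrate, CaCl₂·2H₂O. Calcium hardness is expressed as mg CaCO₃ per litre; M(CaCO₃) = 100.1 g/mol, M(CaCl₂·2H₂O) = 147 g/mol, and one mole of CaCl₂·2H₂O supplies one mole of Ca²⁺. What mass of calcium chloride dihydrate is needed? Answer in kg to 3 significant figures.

54.5 kg

Volume: 185,000 US gal × 3.785 L/gal = 700,225 L.
Hardness to add: (144 − 91) = 53 mg/L as CaCO₃ × 700,225 L = 37,110 g as CaCO₃.
Moles of Ca²⁺ (1 mol Ca²⁺ ≡ 1 mol CaCO₃): 37,110 / 100.1 g/mol = 370.7 mol.
Mass of CaCl₂·2H₂O: 370.7 × 147 = 54,500 g.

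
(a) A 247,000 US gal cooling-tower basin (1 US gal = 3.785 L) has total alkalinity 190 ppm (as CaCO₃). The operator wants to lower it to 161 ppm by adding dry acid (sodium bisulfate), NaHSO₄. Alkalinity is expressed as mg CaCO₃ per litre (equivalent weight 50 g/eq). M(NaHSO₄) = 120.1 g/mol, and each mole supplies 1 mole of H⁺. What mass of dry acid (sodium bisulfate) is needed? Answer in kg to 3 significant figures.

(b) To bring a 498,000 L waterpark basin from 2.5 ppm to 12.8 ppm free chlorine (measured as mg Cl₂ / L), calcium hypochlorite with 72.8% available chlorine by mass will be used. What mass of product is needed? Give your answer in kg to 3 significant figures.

(a) 65.1 kg; (b) 7.05 kg

(a) Volume: 247,000 US gal × 3.785 L/gal = 934,895 L.
(a) Alkalinity to neutralize: (190 − 161) = 29 mg/L as CaCO₃ × 934,895 L = 27,110 g as CaCO₃.
(a) Equivalents of H⁺ required: 27,110 ÷ 50 g/eq = 542.2 eq = 542.2 mol NaHSO₄.
(a) Mass of NaHSO₄: 542.2 × 120.1 = 65,120 g.

(b) Chlorine deficit: 12.8 − 2.5 = 10.3 ppm = 10.3 mg/L as Cl₂.
(b) Cl₂ equivalent needed: 10.3 mg/L × 498,000 L = 5,129,000 mg = 5129 g.
(b) Product at 72.8% available chlorine: 5129 / 0.728 = 7046 g.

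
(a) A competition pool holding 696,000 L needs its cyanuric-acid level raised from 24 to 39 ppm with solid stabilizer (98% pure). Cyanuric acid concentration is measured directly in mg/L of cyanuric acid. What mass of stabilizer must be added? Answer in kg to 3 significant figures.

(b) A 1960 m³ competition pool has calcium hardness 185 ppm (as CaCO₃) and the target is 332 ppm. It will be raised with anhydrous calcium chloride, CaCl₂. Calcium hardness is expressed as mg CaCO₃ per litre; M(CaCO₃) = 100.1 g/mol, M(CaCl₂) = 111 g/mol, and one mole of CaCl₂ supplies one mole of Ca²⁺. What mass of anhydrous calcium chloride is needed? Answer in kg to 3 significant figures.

(a) CYA to add: (39 − 24) = 15 mg/L × 696,000 L = 10,440 g cyanuric acid.
(a) At 98% purity: 10,440 / 0.98 = 10,650 g product.

(b) Volume: 1960 m³ = 1,960,000 L.
(b) Hardness to add: (332 − 185) = 147 mg/L as CaCO₃ × 1,960,000 L = 288,100 g as CaCO₃.
(b) Moles of Ca²⁺ (1 mol Ca²⁺ ≡ 1 mol CaCO₃): 288,100 / 100.1 g/mol = 2878 mol.
(b) Mass of CaCl₂: 2878 × 111 = 319,500 g.

(a) 10.7 kg; (b) 319 kg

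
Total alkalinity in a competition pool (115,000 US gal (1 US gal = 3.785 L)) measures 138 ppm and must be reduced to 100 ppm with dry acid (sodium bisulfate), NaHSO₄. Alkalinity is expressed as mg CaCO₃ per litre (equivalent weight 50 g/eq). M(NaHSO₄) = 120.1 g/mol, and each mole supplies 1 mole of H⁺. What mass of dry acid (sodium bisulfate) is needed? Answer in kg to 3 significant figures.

39.7 kg

Volume: 115,000 US gal × 3.785 L/gal = 435,275 L.
Alkalinity to neutralize: (138 − 100) = 38 mg/L as CaCO₃ × 435,275 L = 16,540 g as CaCO₃.
Equivalents of H⁺ required: 16,540 ÷ 50 g/eq = 330.8 eq = 330.8 mol NaHSO₄.
Mass of NaHSO₄: 330.8 × 120.1 = 39,730 g.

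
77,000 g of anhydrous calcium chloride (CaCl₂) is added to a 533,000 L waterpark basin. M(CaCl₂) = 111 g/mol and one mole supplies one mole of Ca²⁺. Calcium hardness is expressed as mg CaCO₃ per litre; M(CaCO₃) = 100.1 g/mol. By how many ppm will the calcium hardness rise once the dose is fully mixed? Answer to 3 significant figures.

Moles of Ca²⁺: 77,000 g ÷ 111 g/mol = 693.7 mol.
As CaCO₃: 693.7 mol × 100.1 g/mol = 69,440 g.
Rise: 69,440 g / 533,000 L × 1000 = 130.3 mg/L.

130 ppm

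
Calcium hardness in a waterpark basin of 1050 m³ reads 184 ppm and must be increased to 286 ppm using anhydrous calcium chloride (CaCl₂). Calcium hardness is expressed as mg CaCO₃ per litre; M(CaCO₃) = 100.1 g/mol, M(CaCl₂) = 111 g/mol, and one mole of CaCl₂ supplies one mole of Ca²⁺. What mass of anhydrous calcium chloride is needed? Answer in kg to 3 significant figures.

119 kg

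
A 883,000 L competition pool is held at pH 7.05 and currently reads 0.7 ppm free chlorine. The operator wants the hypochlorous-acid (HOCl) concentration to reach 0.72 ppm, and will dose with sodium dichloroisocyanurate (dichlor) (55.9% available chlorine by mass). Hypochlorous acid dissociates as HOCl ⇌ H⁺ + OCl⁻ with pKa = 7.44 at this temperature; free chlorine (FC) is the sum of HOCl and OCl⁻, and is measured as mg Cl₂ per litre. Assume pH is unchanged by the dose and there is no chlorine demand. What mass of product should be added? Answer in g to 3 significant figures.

[OCl⁻]/[HOCl] = 10^(pH − pKa) = 10^(7.05 − 7.44) = 0.4074; fraction as HOCl = 1/(1 + 0.4074) = 0.7105.
Free chlorine required for 0.72 ppm HOCl: 0.72 / 0.7105 = 1.013 ppm.
FC to add: 1.013 − 0.7 = 0.3133 mg/L as Cl₂.
Cl₂ equivalent: 0.3133 mg/L × 883,000 L = 276.7 g.
Product at 55.9% available Cl: 276.7 / 0.559 = 494.9 g.

495 g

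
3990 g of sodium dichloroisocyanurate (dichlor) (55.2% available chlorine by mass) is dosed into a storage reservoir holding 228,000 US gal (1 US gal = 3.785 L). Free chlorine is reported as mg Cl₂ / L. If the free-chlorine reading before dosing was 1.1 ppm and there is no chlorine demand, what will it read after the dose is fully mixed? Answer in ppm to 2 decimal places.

Volume: 228,000 US gal × 3.785 L/gal = 862,980 L.
Available chlorine delivered: 3990 g × 0.552 = 2202 g as Cl₂.
Concentration rise: 2202 g / 862,980 L = 2.552 mg/L = 2.55 ppm.
Final FC: 1.1 + 2.55 = 3.65 ppm.

3.65 ppm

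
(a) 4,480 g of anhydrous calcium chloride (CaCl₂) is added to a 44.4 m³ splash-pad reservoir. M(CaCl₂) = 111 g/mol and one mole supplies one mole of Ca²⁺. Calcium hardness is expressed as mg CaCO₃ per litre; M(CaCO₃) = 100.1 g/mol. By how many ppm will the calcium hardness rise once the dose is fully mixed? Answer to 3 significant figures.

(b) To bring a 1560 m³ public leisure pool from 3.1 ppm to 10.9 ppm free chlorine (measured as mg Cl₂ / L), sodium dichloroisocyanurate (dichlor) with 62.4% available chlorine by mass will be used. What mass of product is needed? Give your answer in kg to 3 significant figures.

(a) Volume: 44.4 m³ = 44,400 L.
(a) Moles of Ca²⁺: 4,480 g ÷ 111 g/mol = 40.36 mol.
(a) As CaCO₃: 40.36 mol × 100.1 g/mol = 4040 g.
(a) Rise: 4040 g / 44,400 L × 1000 = 90.99 mg/L.

(b) Volume: 1560 m³ = 1,560,000 L.
(b) Chlorine deficit: 10.9 − 3.1 = 7.8 ppm = 7.8 mg/L as Cl₂.
(b) Cl₂ equivalent needed: 7.8 mg/L × 1,560,000 L = 12,170,000 mg = 12,170 g.
(b) Product at 62.4% available chlorine: 12,170 / 0.624 = 19,500 g.

(a) 91.0 ppm; (b) 19.5 kg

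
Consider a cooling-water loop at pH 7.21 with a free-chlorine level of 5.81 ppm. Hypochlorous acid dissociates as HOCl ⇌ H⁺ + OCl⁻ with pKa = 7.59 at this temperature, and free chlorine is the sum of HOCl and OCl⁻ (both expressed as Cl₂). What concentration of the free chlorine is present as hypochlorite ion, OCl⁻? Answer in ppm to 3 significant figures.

[OCl⁻]/[HOCl] = 10^(pH − pKa) = 10^(7.21 − 7.59) = 10^-0.38 = 0.4169.
Fraction as HOCl = 1 / (1 + 0.4169) = 0.7058.
OCl⁻ = (1 − 0.7058) × 5.81 ppm = 1.709 ppm.

1.71 ppm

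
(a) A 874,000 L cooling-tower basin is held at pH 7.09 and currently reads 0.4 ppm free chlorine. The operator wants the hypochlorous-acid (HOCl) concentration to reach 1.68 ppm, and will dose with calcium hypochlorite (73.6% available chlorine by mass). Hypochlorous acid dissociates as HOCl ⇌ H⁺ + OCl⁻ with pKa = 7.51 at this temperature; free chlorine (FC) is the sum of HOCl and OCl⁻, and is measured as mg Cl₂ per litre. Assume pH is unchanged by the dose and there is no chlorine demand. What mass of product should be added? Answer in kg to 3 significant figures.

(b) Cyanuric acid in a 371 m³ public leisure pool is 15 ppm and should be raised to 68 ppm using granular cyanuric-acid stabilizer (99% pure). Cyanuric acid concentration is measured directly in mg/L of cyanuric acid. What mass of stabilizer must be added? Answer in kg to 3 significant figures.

(a) 2.28 kg; (b) 19.9 kg

(a) [OCl⁻]/[HOCl] = 10^(pH − pKa) = 10^(7.09 − 7.51) = 0.3802; fraction as HOCl = 1/(1 + 0.3802) = 0.7245.
(a) Free chlorine required for 1.68 ppm HOCl: 1.68 / 0.7245 = 2.319 ppm.
(a) FC to add: 2.319 − 0.4 = 1.919 mg/L as Cl₂.
(a) Cl₂ equivalent: 1.919 mg/L × 874,000 L = 1677 g.
(a) Product at 73.6% available Cl: 1677 / 0.736 = 2278 g.

(b) Volume: 371 m³ = 371,000 L.
(b) CYA to add: (68 − 15) = 53 mg/L × 371,000 L = 19,660 g cyanuric acid.
(b) At 99% purity: 19,660 / 0.99 = 19,860 g product.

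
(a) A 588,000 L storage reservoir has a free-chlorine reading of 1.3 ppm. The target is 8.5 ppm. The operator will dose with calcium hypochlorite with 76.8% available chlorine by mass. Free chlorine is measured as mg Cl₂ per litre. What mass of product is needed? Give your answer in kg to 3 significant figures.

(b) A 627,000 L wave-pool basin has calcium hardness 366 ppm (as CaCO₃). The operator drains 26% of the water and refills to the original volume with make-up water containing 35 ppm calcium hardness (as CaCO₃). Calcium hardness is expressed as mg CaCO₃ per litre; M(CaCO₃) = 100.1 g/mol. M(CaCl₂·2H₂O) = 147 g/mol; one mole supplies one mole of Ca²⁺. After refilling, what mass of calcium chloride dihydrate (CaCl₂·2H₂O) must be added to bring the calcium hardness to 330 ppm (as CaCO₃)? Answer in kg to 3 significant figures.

(a) 5.51 kg; (b) 46.1 kg

(a) Chlorine deficit: 8.5 − 1.3 = 7.2 ppm = 7.2 mg/L as Cl₂.
(a) Cl₂ equivalent needed: 7.2 mg/L × 588,000 L = 4,234,000 mg = 4234 g.
(a) Product at 76.8% available chlorine: 4234 / 0.768 = 5512 g.

(b) After draining 26% and refilling: 366 × 0.74 + 35 × 0.26 = 279.94 ppm.
(b) Deficit to target: 330 − 279.94 = 50.06 mg/L.
(b) As CaCO₃: 50.06 mg/L × 627,000 L = 31,390 g; ÷ 100.1 = 313.6 mol Ca²⁺.
(b) Mass: 313.6 × 147 = 46,090 g.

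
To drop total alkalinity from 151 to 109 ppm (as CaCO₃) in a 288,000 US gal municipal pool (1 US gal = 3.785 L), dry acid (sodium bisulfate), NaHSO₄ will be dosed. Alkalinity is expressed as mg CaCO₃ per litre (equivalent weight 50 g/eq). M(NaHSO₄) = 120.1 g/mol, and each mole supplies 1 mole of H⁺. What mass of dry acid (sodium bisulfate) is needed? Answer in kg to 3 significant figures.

Volume: 288,000 US gal × 3.785 L/gal = 1,090,080 L.
Alkalinity to neutralize: (151 − 109) = 42 mg/L as CaCO₃ × 1,090,080 L = 45,780 g as CaCO₃.
Equivalents of H⁺ required: 45,780 ÷ 50 g/eq = 915.7 eq = 915.7 mol NaHSO₄.
Mass of NaHSO₄: 915.7 × 120.1 = 110,000 g.

110 kg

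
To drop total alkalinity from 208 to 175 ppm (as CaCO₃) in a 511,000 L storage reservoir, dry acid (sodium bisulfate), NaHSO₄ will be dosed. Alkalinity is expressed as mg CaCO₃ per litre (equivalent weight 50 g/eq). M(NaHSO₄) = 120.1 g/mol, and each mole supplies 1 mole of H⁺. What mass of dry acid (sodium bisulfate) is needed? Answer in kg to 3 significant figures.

40.5 kg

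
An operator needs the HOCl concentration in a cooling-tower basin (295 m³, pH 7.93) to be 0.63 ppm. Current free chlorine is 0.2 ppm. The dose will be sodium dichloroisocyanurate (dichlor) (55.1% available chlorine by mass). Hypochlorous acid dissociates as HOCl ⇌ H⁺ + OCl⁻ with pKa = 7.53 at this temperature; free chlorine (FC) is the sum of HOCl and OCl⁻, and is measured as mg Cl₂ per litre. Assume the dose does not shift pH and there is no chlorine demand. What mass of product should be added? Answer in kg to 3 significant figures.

Volume: 295 m³ = 295,000 L.
[OCl⁻]/[HOCl] = 10^(pH − pKa) = 10^(7.93 − 7.53) = 2.512; fraction as HOCl = 1/(1 + 2.512) = 0.2847.
Free chlorine required for 0.63 ppm HOCl: 0.63 / 0.2847 = 2.212 ppm.
FC to add: 2.212 − 0.2 = 2.012 mg/L as Cl₂.
Cl₂ equivalent: 2.012 mg/L × 295,000 L = 593.7 g.
Product at 55.1% available Cl: 593.7 / 0.551 = 1077 g.

1.08 kg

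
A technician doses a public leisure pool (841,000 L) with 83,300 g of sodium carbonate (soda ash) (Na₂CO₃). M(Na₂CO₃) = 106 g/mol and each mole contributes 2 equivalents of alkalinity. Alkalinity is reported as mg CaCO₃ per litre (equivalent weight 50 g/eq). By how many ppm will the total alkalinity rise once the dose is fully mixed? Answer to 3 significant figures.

93.4 ppm

Moles of Na₂CO₃: 83,300 g ÷ 106 g/mol = 785.8 mol → 1572 eq of alkalinity.
As CaCO₃: 1572 eq × 50 g/eq = 78,580 g.
Rise: 78,580 g / 841,000 L × 1000 = 93.44 mg/L.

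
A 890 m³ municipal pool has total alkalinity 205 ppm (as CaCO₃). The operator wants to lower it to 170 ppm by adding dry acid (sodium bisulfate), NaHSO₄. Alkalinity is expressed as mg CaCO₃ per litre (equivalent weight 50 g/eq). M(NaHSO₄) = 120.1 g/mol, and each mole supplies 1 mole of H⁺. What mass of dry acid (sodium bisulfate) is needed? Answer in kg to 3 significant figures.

74.8 kg

Volume: 890 m³ = 890,000 L.
Alkalinity to neutralize: (205 − 170) = 35 mg/L as CaCO₃ × 890,000 L = 31,150 g as CaCO₃.
Equivalents of H⁺ required: 31,150 ÷ 50 g/eq = 623 eq = 623 mol NaHSO₄.
Mass of NaHSO₄: 623 × 120.1 = 74,820 g.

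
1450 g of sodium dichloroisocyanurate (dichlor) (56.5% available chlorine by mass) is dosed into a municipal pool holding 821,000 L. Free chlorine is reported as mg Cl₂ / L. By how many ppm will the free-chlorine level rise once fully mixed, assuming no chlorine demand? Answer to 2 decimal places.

1.00 ppm

Available chlorine delivered: 1450 g × 0.565 = 819.2 g as Cl₂.
Concentration rise: 819.2 g / 821,000 L = 0.9979 mg/L = 1.00 ppm.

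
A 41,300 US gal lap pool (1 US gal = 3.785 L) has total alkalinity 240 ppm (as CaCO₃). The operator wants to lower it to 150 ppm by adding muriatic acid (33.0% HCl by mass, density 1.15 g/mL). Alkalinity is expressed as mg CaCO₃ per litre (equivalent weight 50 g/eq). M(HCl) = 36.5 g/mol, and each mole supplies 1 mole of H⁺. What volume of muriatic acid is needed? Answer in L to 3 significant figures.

Volume: 41,300 US gal × 3.785 L/gal = 156,320 L.
Alkalinity to neutralize: (240 − 150) = 90 mg/L as CaCO₃ × 156,320 L = 14,070 g as CaCO₃.
Equivalents of H⁺ required: 14,070 ÷ 50 g/eq = 281.4 eq = 281.4 mol HCl.
Mass of HCl: 281.4 × 36.5 = 10,270 g.
Mass of 33.0% solution: 10,270 / 0.33 = 31,120 g.
Volume: 31,120 g ÷ 1.15 g/mL = 27,060 mL.

27.1 L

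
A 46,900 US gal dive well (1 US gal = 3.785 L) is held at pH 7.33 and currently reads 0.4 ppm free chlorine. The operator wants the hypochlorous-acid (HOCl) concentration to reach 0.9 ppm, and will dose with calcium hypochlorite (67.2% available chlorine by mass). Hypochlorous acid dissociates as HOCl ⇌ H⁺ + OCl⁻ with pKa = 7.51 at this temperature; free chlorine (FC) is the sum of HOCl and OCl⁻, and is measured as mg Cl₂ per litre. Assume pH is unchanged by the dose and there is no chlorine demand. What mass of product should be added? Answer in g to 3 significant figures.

Volume: 46,900 US gal × 3.785 L/gal = 177,516 L.
[OCl⁻]/[HOCl] = 10^(pH − pKa) = 10^(7.33 − 7.51) = 0.6607; fraction as HOCl = 1/(1 + 0.6607) = 0.6022.
Free chlorine required for 0.9 ppm HOCl: 0.9 / 0.6022 = 1.495 ppm.
FC to add: 1.495 − 0.4 = 1.095 mg/L as Cl₂.
Cl₂ equivalent: 1.095 mg/L × 177,516 L = 194.3 g.
Product at 67.2% available Cl: 194.3 / 0.672 = 289.2 g.

289 g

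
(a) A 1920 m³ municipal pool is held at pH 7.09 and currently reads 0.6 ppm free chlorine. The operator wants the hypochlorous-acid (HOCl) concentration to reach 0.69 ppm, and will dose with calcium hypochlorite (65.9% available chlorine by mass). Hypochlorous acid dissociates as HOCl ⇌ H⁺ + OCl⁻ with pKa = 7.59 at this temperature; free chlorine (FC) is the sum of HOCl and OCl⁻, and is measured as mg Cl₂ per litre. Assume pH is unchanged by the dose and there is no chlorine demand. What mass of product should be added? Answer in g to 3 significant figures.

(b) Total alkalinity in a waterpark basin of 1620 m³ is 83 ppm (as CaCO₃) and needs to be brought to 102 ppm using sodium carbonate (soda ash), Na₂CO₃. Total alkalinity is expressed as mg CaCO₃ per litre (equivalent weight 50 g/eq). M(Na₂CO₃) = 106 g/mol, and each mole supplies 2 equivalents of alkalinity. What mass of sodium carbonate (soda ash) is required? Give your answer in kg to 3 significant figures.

(a) 898 g; (b) 32.6 kg

(a) Volume: 1920 m³ = 1,920,000 L.
(a) [OCl⁻]/[HOCl] = 10^(pH − pKa) = 10^(7.09 − 7.59) = 0.3162; fraction as HOCl = 1/(1 + 0.3162) = 0.7597.
(a) Free chlorine required for 0.69 ppm HOCl: 0.69 / 0.7597 = 0.9082 ppm.
(a) FC to add: 0.9082 − 0.6 = 0.3082 mg/L as Cl₂.
(a) Cl₂ equivalent: 0.3082 mg/L × 1,920,000 L = 591.7 g.
(a) Product at 65.9% available Cl: 591.7 / 0.659 = 897.9 g.

(b) Volume: 1620 m³ = 1,620,000 L.
(b) Alkalinity to add: (102 − 83) = 19 mg/L as CaCO₃ × 1,620,000 L = 30,780 g as CaCO₃.
(b) Equivalents: 30,780 g ÷ 50 g/eq = 615.6 eq.
(b) Each mole of Na₂CO₃ supplies 2 eq, so 615.6 / 2 = 307.8 mol.
(b) Mass: 307.8 mol × 106 g/mol = 32,630 g.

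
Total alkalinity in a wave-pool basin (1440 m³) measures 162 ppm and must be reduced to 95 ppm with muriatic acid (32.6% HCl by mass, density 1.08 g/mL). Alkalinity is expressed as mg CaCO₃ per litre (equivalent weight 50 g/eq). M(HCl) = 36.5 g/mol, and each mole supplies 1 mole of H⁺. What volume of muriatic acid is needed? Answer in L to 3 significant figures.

Volume: 1440 m³ = 1,440,000 L.
Alkalinity to neutralize: (162 − 95) = 67 mg/L as CaCO₃ × 1,440,000 L = 96,480 g as CaCO₃.
Equivalents of H⁺ required: 96,480 ÷ 50 g/eq = 1930 eq = 1930 mol HCl.
Mass of HCl: 1930 × 36.5 = 70,430 g.
Mass of 32.6% solution: 70,430 / 0.326 = 216,000 g.
Volume: 216,000 g ÷ 1.08 g/mL = 200,000 mL.

200 L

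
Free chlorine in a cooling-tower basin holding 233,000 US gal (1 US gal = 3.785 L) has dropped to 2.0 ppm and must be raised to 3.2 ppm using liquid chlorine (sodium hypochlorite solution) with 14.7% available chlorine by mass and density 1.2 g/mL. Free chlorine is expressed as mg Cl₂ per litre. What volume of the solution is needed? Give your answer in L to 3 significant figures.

Volume: 233,000 US gal × 3.785 L/gal = 881,905 L.
Chlorine deficit: 3.2 − 2.0 = 1.2 ppm = 1.2 mg/L as Cl₂.
Cl₂ equivalent needed: 1.2 mg/L × 881,905 L = 1,058,000 mg = 1058 g.
Product at 14.7% available chlorine: 1058 / 0.147 = 7199 g.
Volume at density 1.2 g/mL: 7199 g ÷ 1.2 g/mL = 5999 mL.

6.00 L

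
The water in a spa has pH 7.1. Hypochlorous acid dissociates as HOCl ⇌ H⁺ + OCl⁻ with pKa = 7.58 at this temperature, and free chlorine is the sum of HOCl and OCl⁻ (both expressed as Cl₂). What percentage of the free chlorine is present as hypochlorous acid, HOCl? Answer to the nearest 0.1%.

75.1%

[OCl⁻]/[HOCl] = 10^(pH − pKa) = 10^(7.1 − 7.58) = 10^-0.48 = 0.3311.
Fraction as HOCl = 1 / (1 + 0.3311) = 0.7512.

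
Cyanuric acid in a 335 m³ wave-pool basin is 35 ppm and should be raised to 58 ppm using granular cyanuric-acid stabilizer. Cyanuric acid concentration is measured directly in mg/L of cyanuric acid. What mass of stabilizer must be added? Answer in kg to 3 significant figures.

Volume: 335 m³ = 335,000 L.
CYA to add: (58 − 35) = 23 mg/L × 335,000 L = 7705 g cyanuric acid.

7.71 kg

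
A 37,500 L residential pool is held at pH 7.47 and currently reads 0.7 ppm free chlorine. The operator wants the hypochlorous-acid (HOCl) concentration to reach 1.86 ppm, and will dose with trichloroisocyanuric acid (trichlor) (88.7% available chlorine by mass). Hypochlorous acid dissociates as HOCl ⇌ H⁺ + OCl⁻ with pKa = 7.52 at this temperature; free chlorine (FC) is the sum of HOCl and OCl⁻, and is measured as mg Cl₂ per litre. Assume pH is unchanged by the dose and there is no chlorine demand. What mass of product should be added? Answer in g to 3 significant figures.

[OCl⁻]/[HOCl] = 10^(pH − pKa) = 10^(7.47 − 7.52) = 0.8913; fraction as HOCl = 1/(1 + 0.8913) = 0.5288.
Free chlorine required for 1.86 ppm HOCl: 1.86 / 0.5288 = 3.518 ppm.
FC to add: 3.518 − 0.7 = 2.818 mg/L as Cl₂.
Cl₂ equivalent: 2.818 mg/L × 37,500 L = 105.7 g.
Product at 88.7% available Cl: 105.7 / 0.887 = 119.1 g.

119 g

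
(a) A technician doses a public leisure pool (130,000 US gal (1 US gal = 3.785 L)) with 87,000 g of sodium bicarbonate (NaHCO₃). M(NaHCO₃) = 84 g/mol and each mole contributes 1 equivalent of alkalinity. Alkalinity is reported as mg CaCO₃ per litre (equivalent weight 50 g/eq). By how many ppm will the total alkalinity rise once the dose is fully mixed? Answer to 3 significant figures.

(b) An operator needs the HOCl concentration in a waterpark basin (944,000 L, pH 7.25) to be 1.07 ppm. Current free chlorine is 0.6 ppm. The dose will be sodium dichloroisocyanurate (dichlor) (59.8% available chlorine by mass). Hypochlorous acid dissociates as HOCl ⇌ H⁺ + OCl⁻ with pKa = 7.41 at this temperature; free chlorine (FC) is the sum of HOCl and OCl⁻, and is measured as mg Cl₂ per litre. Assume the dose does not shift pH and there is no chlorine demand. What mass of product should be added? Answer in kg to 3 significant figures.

(a) Volume: 130,000 US gal × 3.785 L/gal = 492,050 L.
(a) Moles of NaHCO₃: 87,000 g ÷ 84 g/mol = 1036 mol → 1036 eq of alkalinity.
(a) As CaCO₃: 1036 eq × 50 g/eq = 51,790 g.
(a) Rise: 51,790 g / 492,050 L × 1000 = 105.2 mg/L.

(b) [OCl⁻]/[HOCl] = 10^(pH − pKa) = 10^(7.25 − 7.41) = 0.6918; fraction as HOCl = 1/(1 + 0.6918) = 0.5911.
(b) Free chlorine required for 1.07 ppm HOCl: 1.07 / 0.5911 = 1.81 ppm.
(b) FC to add: 1.81 − 0.6 = 1.21 mg/L as Cl₂.
(b) Cl₂ equivalent: 1.21 mg/L × 944,000 L = 1142 g.
(b) Product at 59.8% available Cl: 1142 / 0.598 = 1911 g.

(a) 105 ppm; (b) 1.91 kg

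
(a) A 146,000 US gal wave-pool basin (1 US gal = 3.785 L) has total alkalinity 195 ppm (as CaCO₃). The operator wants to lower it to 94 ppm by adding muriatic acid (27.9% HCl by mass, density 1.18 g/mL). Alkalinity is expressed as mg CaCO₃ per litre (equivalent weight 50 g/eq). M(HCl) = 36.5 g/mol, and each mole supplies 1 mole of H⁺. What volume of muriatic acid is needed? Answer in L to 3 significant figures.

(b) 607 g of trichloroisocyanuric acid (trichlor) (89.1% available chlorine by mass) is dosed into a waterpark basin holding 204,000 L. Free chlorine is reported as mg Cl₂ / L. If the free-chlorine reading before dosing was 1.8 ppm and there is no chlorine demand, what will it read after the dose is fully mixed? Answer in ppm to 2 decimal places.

(a) Volume: 146,000 US gal × 3.785 L/gal = 552,610 L.
(a) Alkalinity to neutralize: (195 − 94) = 101 mg/L as CaCO₃ × 552,610 L = 55,810 g as CaCO₃.
(a) Equivalents of H⁺ required: 55,810 ÷ 50 g/eq = 1116 eq = 1116 mol HCl.
(a) Mass of HCl: 1116 × 36.5 = 40,740 g.
(a) Mass of 27.9% solution: 40,740 / 0.279 = 146,000 g.
(a) Volume: 146,000 g ÷ 1.18 g/mL = 123,800 mL.

(b) Available chlorine delivered: 607 g × 0.891 = 540.8 g as Cl₂.
(b) Concentration rise: 540.8 g / 204,000 L = 2.651 mg/L = 2.65 ppm.
(b) Final FC: 1.8 + 2.65 = 4.45 ppm.

(a) 124 L; (b) 4.45 ppm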